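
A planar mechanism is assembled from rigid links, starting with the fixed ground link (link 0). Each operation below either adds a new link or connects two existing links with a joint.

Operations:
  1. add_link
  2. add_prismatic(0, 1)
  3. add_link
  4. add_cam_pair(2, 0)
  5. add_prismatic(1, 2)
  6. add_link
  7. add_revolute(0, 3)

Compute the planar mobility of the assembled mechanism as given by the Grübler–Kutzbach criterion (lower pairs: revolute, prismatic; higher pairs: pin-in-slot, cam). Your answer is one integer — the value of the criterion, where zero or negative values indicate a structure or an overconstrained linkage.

M = 2

ground; <1,0,0>
#1 <2,0,0>
P:0↔1 J1 <2,1,0>
#2 <3,1,0>
C:2↔0 J2 <3,1,1>
P:1↔2 J1 <3,2,1>
#3 <4,2,1>
R:0↔3 J1 <4,3,1>
3×3 − 2×3 − 1×1 = 2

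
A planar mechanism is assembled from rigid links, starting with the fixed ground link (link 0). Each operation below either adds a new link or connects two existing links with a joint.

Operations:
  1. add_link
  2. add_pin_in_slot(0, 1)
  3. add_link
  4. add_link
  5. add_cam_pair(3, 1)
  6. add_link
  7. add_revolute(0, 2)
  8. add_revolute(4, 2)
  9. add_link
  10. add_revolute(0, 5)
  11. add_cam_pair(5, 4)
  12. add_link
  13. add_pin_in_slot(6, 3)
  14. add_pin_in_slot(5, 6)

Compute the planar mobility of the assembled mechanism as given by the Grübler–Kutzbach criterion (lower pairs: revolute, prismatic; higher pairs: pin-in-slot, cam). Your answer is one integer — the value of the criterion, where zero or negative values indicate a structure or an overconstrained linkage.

L=1 J1=0 J2=0
add link → L=2 J1=0 J2=0
PS@0,1 dof=2 J2 → L=2 J1=0 J2=1
add link → L=3 J1=0 J2=1
add link → L=4 J1=0 J2=1
C@3,1 dof=2 J2 → L=4 J1=0 J2=2
add link → L=5 J1=0 J2=2
R@0,2 dof=1 J1 → L=5 J1=1 J2=2
R@4,2 dof=1 J1 → L=5 J1=2 J2=2
add link → L=6 J1=2 J2=2
R@0,5 dof=1 J1 → L=6 J1=3 J2=2
C@5,4 dof=2 J2 → L=6 J1=3 J2=3
add link → L=7 J1=3 J2=3
PS@6,3 dof=2 J2 → L=7 J1=3 J2=4
PS@5,6 dof=2 J2 → L=7 J1=3 J2=5
M=3(L−1)−2J1−J2=3·6−2·3−5=7

M = 7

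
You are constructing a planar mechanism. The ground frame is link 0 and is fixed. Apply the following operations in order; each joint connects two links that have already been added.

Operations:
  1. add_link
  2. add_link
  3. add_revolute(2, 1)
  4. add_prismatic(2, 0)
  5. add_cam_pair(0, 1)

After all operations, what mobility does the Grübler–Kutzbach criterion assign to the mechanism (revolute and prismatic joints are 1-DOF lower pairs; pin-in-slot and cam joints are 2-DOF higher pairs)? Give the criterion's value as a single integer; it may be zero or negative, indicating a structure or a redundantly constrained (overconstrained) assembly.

L=1 J1=0 J2=0
add link → L=2 J1=0 J2=0
add link → L=3 J1=0 J2=0
R@2,1 dof=1 J1 → L=3 J1=1 J2=0
P@2,0 dof=1 J1 → L=3 J1=2 J2=0
C@0,1 dof=2 J2 → L=3 J1=2 J2=1
M=3(L−1)−2J1−J2=3·2−2·2−1=1

M = 1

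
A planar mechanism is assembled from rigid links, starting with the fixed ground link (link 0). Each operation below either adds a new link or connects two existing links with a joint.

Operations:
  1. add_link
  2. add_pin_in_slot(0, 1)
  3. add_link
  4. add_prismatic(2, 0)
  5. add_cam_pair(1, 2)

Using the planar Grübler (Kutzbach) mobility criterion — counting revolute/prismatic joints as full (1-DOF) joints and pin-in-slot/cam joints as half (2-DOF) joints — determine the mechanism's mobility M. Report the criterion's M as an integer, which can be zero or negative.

(L,J1,J2)=(1,0,0); link0 fixed
link1: (2,0,0)
PS 0-1 [J2]: (2,0,1)
link2: (3,0,1)
P 2-0 [J1]: (3,1,1)
C 1-2 [J2]: (3,1,2)
Grübler: 3·2 − 2·1 − 2 = 2

M = 2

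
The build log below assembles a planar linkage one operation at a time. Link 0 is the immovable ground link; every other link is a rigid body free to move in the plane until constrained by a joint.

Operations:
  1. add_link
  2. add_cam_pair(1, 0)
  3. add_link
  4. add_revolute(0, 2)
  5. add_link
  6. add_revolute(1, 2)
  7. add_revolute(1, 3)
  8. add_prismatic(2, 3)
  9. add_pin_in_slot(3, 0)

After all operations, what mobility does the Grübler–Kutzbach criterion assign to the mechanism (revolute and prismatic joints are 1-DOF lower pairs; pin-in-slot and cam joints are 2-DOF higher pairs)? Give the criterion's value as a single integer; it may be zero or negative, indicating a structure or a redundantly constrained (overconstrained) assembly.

M = -1

[1;0;0] (link 0 is ground)
L+ [2;0;0]
C(1,0)∈J2 [2;0;1]
L+ [3;0;1]
R(0,2)∈J1 [3;1;1]
L+ [4;1;1]
R(1,2)∈J1 [4;2;1]
R(1,3)∈J1 [4;3;1]
P(2,3)∈J1 [4;4;1]
PS(3,0)∈J2 [4;4;2]
mobility = 9 − 8 − 2 = -1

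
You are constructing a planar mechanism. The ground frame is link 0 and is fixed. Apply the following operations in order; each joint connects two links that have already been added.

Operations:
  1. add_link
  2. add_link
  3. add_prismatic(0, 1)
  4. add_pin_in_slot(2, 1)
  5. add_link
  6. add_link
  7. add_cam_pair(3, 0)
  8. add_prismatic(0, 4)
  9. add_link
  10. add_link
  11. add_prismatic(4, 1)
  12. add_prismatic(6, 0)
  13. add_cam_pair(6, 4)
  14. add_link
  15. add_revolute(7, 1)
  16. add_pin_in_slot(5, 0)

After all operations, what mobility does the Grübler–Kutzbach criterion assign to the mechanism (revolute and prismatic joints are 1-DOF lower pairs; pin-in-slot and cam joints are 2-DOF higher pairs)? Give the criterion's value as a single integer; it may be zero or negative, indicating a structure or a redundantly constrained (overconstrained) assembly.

M = 7

link 0 = ground. State L|J1|J2 = 1|0|0
+link1  2|0|0
+link2  3|0|0
P(0,1) f=1→J1  3|1|0
PS(2,1) f=2→J2  3|1|1
+link3  4|1|1
+link4  5|1|1
C(3,0) f=2→J2  5|1|2
P(0,4) f=1→J1  5|2|2
+link5  6|2|2
+link6  7|2|2
P(4,1) f=1→J1  7|3|2
P(6,0) f=1→J1  7|4|2
C(6,4) f=2→J2  7|4|3
+link7  8|4|3
R(7,1) f=1→J1  8|5|3
PS(5,0) f=2→J2  8|5|4
M = 3(8−1)−2·5−4 = 21−10−4 = 7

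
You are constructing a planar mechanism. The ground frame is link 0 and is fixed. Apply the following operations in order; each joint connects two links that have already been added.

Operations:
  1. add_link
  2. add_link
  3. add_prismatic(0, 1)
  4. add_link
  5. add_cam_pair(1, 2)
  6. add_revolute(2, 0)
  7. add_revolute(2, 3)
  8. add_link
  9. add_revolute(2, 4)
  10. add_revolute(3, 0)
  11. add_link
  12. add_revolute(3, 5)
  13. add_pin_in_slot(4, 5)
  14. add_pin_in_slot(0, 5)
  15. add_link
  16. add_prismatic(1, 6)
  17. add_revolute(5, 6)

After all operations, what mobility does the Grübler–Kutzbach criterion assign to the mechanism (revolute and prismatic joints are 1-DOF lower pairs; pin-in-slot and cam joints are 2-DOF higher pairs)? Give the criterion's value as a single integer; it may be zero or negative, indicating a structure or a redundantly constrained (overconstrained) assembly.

(L,J1,J2)=(1,0,0); link0 fixed
link1: (2,0,0)
link2: (3,0,0)
P 0-1 [J1]: (3,1,0)
link3: (4,1,0)
C 1-2 [J2]: (4,1,1)
R 2-0 [J1]: (4,2,1)
R 2-3 [J1]: (4,3,1)
link4: (5,3,1)
R 2-4 [J1]: (5,4,1)
R 3-0 [J1]: (5,5,1)
link5: (6,5,1)
R 3-5 [J1]: (6,6,1)
PS 4-5 [J2]: (6,6,2)
PS 0-5 [J2]: (6,6,3)
link6: (7,6,3)
P 1-6 [J1]: (7,7,3)
R 5-6 [J1]: (7,8,3)
Grübler: 3·6 − 2·8 − 3 = -1

M = -1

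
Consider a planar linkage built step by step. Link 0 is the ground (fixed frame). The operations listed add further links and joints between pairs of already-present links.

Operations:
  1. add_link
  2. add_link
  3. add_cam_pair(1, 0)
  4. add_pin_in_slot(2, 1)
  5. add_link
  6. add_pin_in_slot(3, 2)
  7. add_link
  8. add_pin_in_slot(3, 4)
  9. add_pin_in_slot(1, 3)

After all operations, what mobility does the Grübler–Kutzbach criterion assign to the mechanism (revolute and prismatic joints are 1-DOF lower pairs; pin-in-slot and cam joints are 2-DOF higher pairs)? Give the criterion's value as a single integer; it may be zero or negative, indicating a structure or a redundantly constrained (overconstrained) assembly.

M = 7

[1;0;0] (link 0 is ground)
L+ [2;0;0]
L+ [3;0;0]
C(1,0)∈J2 [3;0;1]
PS(2,1)∈J2 [3;0;2]
L+ [4;0;2]
PS(3,2)∈J2 [4;0;3]
L+ [5;0;3]
PS(3,4)∈J2 [5;0;4]
PS(1,3)∈J2 [5;0;5]
mobility = 12 − 0 − 5 = 7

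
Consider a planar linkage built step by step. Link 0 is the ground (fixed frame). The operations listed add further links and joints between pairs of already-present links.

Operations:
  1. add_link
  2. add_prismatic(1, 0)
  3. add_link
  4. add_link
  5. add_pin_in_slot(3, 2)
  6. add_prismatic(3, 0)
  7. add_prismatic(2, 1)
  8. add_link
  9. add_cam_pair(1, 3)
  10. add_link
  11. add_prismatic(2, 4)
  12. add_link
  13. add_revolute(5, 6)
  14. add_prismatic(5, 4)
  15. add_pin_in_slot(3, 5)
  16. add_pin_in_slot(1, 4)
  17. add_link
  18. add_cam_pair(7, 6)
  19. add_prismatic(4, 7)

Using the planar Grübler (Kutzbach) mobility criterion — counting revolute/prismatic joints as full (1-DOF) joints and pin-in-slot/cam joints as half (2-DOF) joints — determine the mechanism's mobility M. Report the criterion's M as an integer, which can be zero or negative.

L=1 J1=0 J2=0
add link → L=2 J1=0 J2=0
P@1,0 dof=1 J1 → L=2 J1=1 J2=0
add link → L=3 J1=1 J2=0
add link → L=4 J1=1 J2=0
PS@3,2 dof=2 J2 → L=4 J1=1 J2=1
P@3,0 dof=1 J1 → L=4 J1=2 J2=1
P@2,1 dof=1 J1 → L=4 J1=3 J2=1
add link → L=5 J1=3 J2=1
C@1,3 dof=2 J2 → L=5 J1=3 J2=2
add link → L=6 J1=3 J2=2
P@2,4 dof=1 J1 → L=6 J1=4 J2=2
add link → L=7 J1=4 J2=2
R@5,6 dof=1 J1 → L=7 J1=5 J2=2
P@5,4 dof=1 J1 → L=7 J1=6 J2=2
PS@3,5 dof=2 J2 → L=7 J1=6 J2=3
PS@1,4 dof=2 J2 → L=7 J1=6 J2=4
add link → L=8 J1=6 J2=4
C@7,6 dof=2 J2 → L=8 J1=6 J2=5
P@4,7 dof=1 J1 → L=8 J1=7 J2=5
M=3(L−1)−2J1−J2=3·7−2·7−5=2

M = 2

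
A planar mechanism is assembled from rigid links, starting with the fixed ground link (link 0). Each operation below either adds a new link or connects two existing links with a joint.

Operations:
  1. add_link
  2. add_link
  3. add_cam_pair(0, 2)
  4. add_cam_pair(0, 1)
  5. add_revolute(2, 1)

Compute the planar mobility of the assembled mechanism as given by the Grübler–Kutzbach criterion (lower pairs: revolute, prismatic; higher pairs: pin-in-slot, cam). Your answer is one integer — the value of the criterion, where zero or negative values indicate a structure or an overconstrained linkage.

link 0 = ground. State L|J1|J2 = 1|0|0
+link1  2|0|0
+link2  3|0|0
C(0,2) f=2→J2  3|0|1
C(0,1) f=2→J2  3|0|2
R(2,1) f=1→J1  3|1|2
M = 3(3−1)−2·1−2 = 6−2−2 = 2

M = 2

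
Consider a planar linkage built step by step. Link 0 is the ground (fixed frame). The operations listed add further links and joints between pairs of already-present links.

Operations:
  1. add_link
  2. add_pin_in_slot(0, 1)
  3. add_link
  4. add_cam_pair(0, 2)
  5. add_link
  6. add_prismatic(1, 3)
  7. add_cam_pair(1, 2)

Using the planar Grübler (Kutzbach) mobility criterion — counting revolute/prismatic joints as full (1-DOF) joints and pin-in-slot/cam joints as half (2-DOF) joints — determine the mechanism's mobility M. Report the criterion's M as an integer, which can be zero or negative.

[1;0;0] (link 0 is ground)
L+ [2;0;0]
PS(0,1)∈J2 [2;0;1]
L+ [3;0;1]
C(0,2)∈J2 [3;0;2]
L+ [4;0;2]
P(1,3)∈J1 [4;1;2]
C(1,2)∈J2 [4;1;3]
mobility = 9 − 2 − 3 = 4

M = 4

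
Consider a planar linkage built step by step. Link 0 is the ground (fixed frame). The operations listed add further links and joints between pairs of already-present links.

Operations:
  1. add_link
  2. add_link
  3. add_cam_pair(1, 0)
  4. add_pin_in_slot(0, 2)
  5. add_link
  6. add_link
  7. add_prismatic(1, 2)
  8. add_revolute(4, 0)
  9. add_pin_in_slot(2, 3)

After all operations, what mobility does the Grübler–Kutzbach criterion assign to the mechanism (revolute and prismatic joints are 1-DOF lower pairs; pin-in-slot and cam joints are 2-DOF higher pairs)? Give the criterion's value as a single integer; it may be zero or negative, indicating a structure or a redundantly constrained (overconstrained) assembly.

M = 5

(L,J1,J2)=(1,0,0); link0 fixed
link1: (2,0,0)
link2: (3,0,0)
C 1-0 [J2]: (3,0,1)
PS 0-2 [J2]: (3,0,2)
link3: (4,0,2)
link4: (5,0,2)
P 1-2 [J1]: (5,1,2)
R 4-0 [J1]: (5,2,2)
PS 2-3 [J2]: (5,2,3)
Grübler: 3·4 − 2·2 − 3 = 5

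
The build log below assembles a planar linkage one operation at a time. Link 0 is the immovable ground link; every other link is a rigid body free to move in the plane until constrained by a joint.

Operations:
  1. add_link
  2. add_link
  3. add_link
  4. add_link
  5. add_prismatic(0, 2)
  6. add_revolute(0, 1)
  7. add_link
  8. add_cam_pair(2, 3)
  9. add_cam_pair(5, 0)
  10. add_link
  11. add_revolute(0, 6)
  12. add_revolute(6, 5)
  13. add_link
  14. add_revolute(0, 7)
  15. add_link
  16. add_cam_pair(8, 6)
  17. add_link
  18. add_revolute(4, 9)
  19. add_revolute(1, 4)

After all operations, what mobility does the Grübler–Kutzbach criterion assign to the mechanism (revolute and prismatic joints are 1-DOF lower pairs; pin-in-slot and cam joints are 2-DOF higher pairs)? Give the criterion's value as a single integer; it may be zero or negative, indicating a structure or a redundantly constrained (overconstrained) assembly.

M = 10

L=1 J1=0 J2=0
add link → L=2 J1=0 J2=0
add link → L=3 J1=0 J2=0
add link → L=4 J1=0 J2=0
add link → L=5 J1=0 J2=0
P@0,2 dof=1 J1 → L=5 J1=1 J2=0
R@0,1 dof=1 J1 → L=5 J1=2 J2=0
add link → L=6 J1=2 J2=0
C@2,3 dof=2 J2 → L=6 J1=2 J2=1
C@5,0 dof=2 J2 → L=6 J1=2 J2=2
add link → L=7 J1=2 J2=2
R@0,6 dof=1 J1 → L=7 J1=3 J2=2
R@6,5 dof=1 J1 → L=7 J1=4 J2=2
add link → L=8 J1=4 J2=2
R@0,7 dof=1 J1 → L=8 J1=5 J2=2
add link → L=9 J1=5 J2=2
C@8,6 dof=2 J2 → L=9 J1=5 J2=3
add link → L=10 J1=5 J2=3
R@4,9 dof=1 J1 → L=10 J1=6 J2=3
R@1,4 dof=1 J1 → L=10 J1=7 J2=3
M=3(L−1)−2J1−J2=3·9−2·7−3=10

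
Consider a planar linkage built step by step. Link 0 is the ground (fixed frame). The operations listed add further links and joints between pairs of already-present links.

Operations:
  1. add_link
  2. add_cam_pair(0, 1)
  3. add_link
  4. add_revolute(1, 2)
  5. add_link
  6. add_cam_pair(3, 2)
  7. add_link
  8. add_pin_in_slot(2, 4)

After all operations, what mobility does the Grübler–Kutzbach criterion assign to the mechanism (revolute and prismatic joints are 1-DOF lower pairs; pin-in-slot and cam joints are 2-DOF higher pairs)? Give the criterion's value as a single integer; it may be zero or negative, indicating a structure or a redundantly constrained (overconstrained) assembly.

M = 7

link 0 = ground. State L|J1|J2 = 1|0|0
+link1  2|0|0
C(0,1) f=2→J2  2|0|1
+link2  3|0|1
R(1,2) f=1→J1  3|1|1
+link3  4|1|1
C(3,2) f=2→J2  4|1|2
+link4  5|1|2
PS(2,4) f=2→J2  5|1|3
M = 3(5−1)−2·1−3 = 12−2−3 = 7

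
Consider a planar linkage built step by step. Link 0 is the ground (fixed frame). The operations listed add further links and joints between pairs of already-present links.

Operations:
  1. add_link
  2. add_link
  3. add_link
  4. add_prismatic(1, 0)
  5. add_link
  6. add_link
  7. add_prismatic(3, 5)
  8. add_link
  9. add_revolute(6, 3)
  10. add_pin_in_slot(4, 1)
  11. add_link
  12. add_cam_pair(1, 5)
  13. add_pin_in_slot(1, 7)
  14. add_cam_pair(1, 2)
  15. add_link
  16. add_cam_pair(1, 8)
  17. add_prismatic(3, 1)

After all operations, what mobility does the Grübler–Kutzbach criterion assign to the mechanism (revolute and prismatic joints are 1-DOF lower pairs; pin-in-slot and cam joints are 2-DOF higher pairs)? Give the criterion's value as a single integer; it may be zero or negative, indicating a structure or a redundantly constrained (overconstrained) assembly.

M = 11

link 0 = ground. State L|J1|J2 = 1|0|0
+link1  2|0|0
+link2  3|0|0
+link3  4|0|0
P(1,0) f=1→J1  4|1|0
+link4  5|1|0
+link5  6|1|0
P(3,5) f=1→J1  6|2|0
+link6  7|2|0
R(6,3) f=1→J1  7|3|0
PS(4,1) f=2→J2  7|3|1
+link7  8|3|1
C(1,5) f=2→J2  8|3|2
PS(1,7) f=2→J2  8|3|3
C(1,2) f=2→J2  8|3|4
+link8  9|3|4
C(1,8) f=2→J2  9|3|5
P(3,1) f=1→J1  9|4|5
M = 3(9−1)−2·4−5 = 24−8−5 = 11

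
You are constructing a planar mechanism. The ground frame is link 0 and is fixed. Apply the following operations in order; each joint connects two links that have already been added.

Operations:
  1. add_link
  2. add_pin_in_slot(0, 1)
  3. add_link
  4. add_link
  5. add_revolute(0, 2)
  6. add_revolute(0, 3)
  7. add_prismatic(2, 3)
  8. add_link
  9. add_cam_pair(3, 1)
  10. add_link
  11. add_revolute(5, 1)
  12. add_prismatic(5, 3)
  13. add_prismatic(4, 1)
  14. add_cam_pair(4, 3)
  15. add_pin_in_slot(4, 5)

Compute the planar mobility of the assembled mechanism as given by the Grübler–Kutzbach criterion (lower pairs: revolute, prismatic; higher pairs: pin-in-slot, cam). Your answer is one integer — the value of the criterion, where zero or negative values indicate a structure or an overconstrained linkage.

ground; <1,0,0>
#1 <2,0,0>
PS:0↔1 J2 <2,0,1>
#2 <3,0,1>
#3 <4,0,1>
R:0↔2 J1 <4,1,1>
R:0↔3 J1 <4,2,1>
P:2↔3 J1 <4,3,1>
#4 <5,3,1>
C:3↔1 J2 <5,3,2>
#5 <6,3,2>
R:5↔1 J1 <6,4,2>
P:5↔3 J1 <6,5,2>
P:4↔1 J1 <6,6,2>
C:4↔3 J2 <6,6,3>
PS:4↔5 J2 <6,6,4>
3×5 − 2×6 − 1×4 = -1

M = -1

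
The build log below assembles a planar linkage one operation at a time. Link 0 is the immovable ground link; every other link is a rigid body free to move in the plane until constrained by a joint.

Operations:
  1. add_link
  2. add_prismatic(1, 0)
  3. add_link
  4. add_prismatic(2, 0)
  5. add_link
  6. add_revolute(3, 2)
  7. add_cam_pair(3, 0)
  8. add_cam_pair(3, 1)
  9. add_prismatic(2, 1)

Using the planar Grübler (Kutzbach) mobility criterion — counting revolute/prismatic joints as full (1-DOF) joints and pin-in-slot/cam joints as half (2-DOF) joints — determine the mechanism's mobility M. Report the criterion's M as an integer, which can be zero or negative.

M = -1

link 0 = ground. State L|J1|J2 = 1|0|0
+link1  2|0|0
P(1,0) f=1→J1  2|1|0
+link2  3|1|0
P(2,0) f=1→J1  3|2|0
+link3  4|2|0
R(3,2) f=1→J1  4|3|0
C(3,0) f=2→J2  4|3|1
C(3,1) f=2→J2  4|3|2
P(2,1) f=1→J1  4|4|2
M = 3(4−1)−2·4−2 = 9−8−2 = -1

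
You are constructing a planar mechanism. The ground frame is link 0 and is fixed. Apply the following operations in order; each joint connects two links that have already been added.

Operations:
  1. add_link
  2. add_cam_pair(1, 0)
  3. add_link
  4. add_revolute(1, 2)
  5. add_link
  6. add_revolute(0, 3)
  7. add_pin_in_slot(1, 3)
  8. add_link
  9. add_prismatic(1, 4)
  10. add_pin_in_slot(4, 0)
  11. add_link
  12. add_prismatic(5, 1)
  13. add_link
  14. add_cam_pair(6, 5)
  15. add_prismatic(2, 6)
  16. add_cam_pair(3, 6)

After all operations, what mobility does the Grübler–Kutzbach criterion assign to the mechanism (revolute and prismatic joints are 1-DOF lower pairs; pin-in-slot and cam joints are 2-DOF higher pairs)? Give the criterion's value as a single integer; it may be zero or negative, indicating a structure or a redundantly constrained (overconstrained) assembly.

L=1 J1=0 J2=0
add link → L=2 J1=0 J2=0
C@1,0 dof=2 J2 → L=2 J1=0 J2=1
add link → L=3 J1=0 J2=1
R@1,2 dof=1 J1 → L=3 J1=1 J2=1
add link → L=4 J1=1 J2=1
R@0,3 dof=1 J1 → L=4 J1=2 J2=1
PS@1,3 dof=2 J2 → L=4 J1=2 J2=2
add link → L=5 J1=2 J2=2
P@1,4 dof=1 J1 → L=5 J1=3 J2=2
PS@4,0 dof=2 J2 → L=5 J1=3 J2=3
add link → L=6 J1=3 J2=3
P@5,1 dof=1 J1 → L=6 J1=4 J2=3
add link → L=7 J1=4 J2=3
C@6,5 dof=2 J2 → L=7 J1=4 J2=4
P@2,6 dof=1 J1 → L=7 J1=5 J2=4
C@3,6 dof=2 J2 → L=7 J1=5 J2=5
M=3(L−1)−2J1−J2=3·6−2·5−5=3

M = 3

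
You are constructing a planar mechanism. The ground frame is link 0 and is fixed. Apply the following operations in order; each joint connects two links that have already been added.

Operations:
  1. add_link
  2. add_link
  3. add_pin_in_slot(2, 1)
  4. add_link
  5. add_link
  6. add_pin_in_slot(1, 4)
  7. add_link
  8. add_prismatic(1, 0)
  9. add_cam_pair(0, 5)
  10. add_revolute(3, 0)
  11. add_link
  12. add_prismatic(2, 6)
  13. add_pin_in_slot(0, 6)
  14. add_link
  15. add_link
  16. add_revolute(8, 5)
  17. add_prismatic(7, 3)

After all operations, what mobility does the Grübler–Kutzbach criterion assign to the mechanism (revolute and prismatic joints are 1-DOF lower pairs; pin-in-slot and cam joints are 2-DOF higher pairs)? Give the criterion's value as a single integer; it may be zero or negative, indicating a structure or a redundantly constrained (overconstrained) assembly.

M = 10

link 0 = ground. State L|J1|J2 = 1|0|0
+link1  2|0|0
+link2  3|0|0
PS(2,1) f=2→J2  3|0|1
+link3  4|0|1
+link4  5|0|1
PS(1,4) f=2→J2  5|0|2
+link5  6|0|2
P(1,0) f=1→J1  6|1|2
C(0,5) f=2→J2  6|1|3
R(3,0) f=1→J1  6|2|3
+link6  7|2|3
P(2,6) f=1→J1  7|3|3
PS(0,6) f=2→J2  7|3|4
+link7  8|3|4
+link8  9|3|4
R(8,5) f=1→J1  9|4|4
P(7,3) f=1→J1  9|5|4
M = 3(9−1)−2·5−4 = 24−10−4 = 10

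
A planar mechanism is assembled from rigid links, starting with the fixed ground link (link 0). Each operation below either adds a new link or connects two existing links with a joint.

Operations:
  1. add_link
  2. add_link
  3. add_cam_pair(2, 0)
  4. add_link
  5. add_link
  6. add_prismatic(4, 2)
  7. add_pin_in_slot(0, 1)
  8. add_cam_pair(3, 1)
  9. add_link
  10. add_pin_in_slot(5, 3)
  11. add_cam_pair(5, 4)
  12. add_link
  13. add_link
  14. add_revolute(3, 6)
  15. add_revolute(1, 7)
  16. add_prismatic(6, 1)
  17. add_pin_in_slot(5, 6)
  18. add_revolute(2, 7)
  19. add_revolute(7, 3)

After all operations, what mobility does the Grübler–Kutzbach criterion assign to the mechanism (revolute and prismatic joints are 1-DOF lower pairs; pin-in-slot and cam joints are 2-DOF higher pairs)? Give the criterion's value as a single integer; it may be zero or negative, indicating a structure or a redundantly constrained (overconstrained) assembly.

M = 3

link 0 = ground. State L|J1|J2 = 1|0|0
+link1  2|0|0
+link2  3|0|0
C(2,0) f=2→J2  3|0|1
+link3  4|0|1
+link4  5|0|1
P(4,2) f=1→J1  5|1|1
PS(0,1) f=2→J2  5|1|2
C(3,1) f=2→J2  5|1|3
+link5  6|1|3
PS(5,3) f=2→J2  6|1|4
C(5,4) f=2→J2  6|1|5
+link6  7|1|5
+link7  8|1|5
R(3,6) f=1→J1  8|2|5
R(1,7) f=1→J1  8|3|5
P(6,1) f=1→J1  8|4|5
PS(5,6) f=2→J2  8|4|6
R(2,7) f=1→J1  8|5|6
R(7,3) f=1→J1  8|6|6
M = 3(8−1)−2·6−6 = 21−12−6 = 3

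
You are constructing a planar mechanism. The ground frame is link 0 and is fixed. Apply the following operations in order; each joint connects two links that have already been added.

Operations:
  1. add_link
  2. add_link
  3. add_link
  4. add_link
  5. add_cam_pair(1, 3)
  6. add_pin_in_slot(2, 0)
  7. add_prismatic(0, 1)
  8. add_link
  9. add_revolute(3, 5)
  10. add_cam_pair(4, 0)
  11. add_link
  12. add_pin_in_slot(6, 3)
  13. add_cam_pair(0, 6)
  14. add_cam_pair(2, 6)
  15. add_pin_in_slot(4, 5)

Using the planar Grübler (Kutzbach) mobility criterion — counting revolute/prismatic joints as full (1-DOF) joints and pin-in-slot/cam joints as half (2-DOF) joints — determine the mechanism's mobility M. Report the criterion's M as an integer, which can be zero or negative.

link 0 = ground. State L|J1|J2 = 1|0|0
+link1  2|0|0
+link2  3|0|0
+link3  4|0|0
+link4  5|0|0
C(1,3) f=2→J2  5|0|1
PS(2,0) f=2→J2  5|0|2
P(0,1) f=1→J1  5|1|2
+link5  6|1|2
R(3,5) f=1→J1  6|2|2
C(4,0) f=2→J2  6|2|3
+link6  7|2|3
PS(6,3) f=2→J2  7|2|4
C(0,6) f=2→J2  7|2|5
C(2,6) f=2→J2  7|2|6
PS(4,5) f=2→J2  7|2|7
M = 3(7−1)−2·2−7 = 18−4−7 = 7

M = 7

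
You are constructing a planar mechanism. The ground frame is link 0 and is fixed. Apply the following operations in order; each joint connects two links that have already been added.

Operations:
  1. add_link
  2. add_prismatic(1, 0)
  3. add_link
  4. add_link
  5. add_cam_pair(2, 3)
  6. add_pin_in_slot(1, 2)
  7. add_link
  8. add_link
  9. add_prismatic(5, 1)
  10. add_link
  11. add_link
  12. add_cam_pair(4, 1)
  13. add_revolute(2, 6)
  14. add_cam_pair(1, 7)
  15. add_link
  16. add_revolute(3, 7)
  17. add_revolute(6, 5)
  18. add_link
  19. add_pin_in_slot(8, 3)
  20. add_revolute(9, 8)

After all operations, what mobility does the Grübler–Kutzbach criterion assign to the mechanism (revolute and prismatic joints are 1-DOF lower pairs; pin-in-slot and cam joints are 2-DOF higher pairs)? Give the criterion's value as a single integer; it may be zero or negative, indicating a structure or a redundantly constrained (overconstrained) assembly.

M = 10

[1;0;0] (link 0 is ground)
L+ [2;0;0]
P(1,0)∈J1 [2;1;0]
L+ [3;1;0]
L+ [4;1;0]
C(2,3)∈J2 [4;1;1]
PS(1,2)∈J2 [4;1;2]
L+ [5;1;2]
L+ [6;1;2]
P(5,1)∈J1 [6;2;2]
L+ [7;2;2]
L+ [8;2;2]
C(4,1)∈J2 [8;2;3]
R(2,6)∈J1 [8;3;3]
C(1,7)∈J2 [8;3;4]
L+ [9;3;4]
R(3,7)∈J1 [9;4;4]
R(6,5)∈J1 [9;5;4]
L+ [10;5;4]
PS(8,3)∈J2 [10;5;5]
R(9,8)∈J1 [10;6;5]
mobility = 27 − 12 − 5 = 10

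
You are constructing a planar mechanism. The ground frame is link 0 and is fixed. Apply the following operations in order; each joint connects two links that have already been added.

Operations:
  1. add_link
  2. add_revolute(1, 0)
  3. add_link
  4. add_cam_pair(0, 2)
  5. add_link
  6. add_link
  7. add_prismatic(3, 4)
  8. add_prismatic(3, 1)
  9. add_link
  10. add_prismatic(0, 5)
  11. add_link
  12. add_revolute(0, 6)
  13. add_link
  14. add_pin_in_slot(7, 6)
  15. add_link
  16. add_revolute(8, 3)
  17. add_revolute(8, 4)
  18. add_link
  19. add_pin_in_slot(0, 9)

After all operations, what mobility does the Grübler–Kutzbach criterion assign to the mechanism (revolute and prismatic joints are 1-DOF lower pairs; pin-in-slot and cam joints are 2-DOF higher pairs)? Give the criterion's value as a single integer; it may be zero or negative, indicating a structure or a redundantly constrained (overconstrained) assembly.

(L,J1,J2)=(1,0,0); link0 fixed
link1: (2,0,0)
R 1-0 [J1]: (2,1,0)
link2: (3,1,0)
C 0-2 [J2]: (3,1,1)
link3: (4,1,1)
link4: (5,1,1)
P 3-4 [J1]: (5,2,1)
P 3-1 [J1]: (5,3,1)
link5: (6,3,1)
P 0-5 [J1]: (6,4,1)
link6: (7,4,1)
R 0-6 [J1]: (7,5,1)
link7: (8,5,1)
PS 7-6 [J2]: (8,5,2)
link8: (9,5,2)
R 8-3 [J1]: (9,6,2)
R 8-4 [J1]: (9,7,2)
link9: (10,7,2)
PS 0-9 [J2]: (10,7,3)
Grübler: 3·9 − 2·7 − 3 = 10

M = 10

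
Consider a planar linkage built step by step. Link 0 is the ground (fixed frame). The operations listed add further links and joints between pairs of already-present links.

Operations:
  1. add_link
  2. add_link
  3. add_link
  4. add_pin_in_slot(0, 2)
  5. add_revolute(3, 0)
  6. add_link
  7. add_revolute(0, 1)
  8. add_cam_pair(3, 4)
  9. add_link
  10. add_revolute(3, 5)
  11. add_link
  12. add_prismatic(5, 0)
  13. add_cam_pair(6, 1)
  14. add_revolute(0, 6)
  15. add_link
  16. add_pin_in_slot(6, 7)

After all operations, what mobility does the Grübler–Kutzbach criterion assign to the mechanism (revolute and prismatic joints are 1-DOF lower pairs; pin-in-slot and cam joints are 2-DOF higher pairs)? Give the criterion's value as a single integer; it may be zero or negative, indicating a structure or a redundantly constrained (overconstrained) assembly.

M = 7

ground; <1,0,0>
#1 <2,0,0>
#2 <3,0,0>
#3 <4,0,0>
PS:0↔2 J2 <4,0,1>
R:3↔0 J1 <4,1,1>
#4 <5,1,1>
R:0↔1 J1 <5,2,1>
C:3↔4 J2 <5,2,2>
#5 <6,2,2>
R:3↔5 J1 <6,3,2>
#6 <7,3,2>
P:5↔0 J1 <7,4,2>
C:6↔1 J2 <7,4,3>
R:0↔6 J1 <7,5,3>
#7 <8,5,3>
PS:6↔7 J2 <8,5,4>
3×7 − 2×5 − 1×4 = 7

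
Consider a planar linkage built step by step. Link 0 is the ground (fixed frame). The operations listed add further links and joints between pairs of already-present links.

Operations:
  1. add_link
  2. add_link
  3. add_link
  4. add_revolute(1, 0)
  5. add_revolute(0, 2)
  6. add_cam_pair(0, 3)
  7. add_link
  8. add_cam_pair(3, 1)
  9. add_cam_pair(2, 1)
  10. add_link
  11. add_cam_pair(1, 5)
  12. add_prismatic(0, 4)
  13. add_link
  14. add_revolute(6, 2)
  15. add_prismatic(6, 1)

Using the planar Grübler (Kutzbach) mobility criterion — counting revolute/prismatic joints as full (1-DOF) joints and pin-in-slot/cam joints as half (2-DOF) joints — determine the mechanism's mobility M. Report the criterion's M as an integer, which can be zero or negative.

(L,J1,J2)=(1,0,0); link0 fixed
link1: (2,0,0)
link2: (3,0,0)
link3: (4,0,0)
R 1-0 [J1]: (4,1,0)
R 0-2 [J1]: (4,2,0)
C 0-3 [J2]: (4,2,1)
link4: (5,2,1)
C 3-1 [J2]: (5,2,2)
C 2-1 [J2]: (5,2,3)
link5: (6,2,3)
C 1-5 [J2]: (6,2,4)
P 0-4 [J1]: (6,3,4)
link6: (7,3,4)
R 6-2 [J1]: (7,4,4)
P 6-1 [J1]: (7,5,4)
Grübler: 3·6 − 2·5 − 4 = 4

M = 4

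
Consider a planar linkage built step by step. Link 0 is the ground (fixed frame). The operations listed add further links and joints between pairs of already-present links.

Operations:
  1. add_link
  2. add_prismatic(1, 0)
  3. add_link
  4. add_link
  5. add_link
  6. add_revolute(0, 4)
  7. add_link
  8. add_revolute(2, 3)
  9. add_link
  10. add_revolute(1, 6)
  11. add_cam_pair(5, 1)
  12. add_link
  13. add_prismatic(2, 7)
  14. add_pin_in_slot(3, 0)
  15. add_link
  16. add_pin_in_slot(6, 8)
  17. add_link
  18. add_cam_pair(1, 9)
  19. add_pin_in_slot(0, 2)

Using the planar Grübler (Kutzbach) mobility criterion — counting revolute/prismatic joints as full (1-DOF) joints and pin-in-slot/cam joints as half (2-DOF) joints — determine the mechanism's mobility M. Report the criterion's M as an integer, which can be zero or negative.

(L,J1,J2)=(1,0,0); link0 fixed
link1: (2,0,0)
P 1-0 [J1]: (2,1,0)
link2: (3,1,0)
link3: (4,1,0)
link4: (5,1,0)
R 0-4 [J1]: (5,2,0)
link5: (6,2,0)
R 2-3 [J1]: (6,3,0)
link6: (7,3,0)
R 1-6 [J1]: (7,4,0)
C 5-1 [J2]: (7,4,1)
link7: (8,4,1)
P 2-7 [J1]: (8,5,1)
PS 3-0 [J2]: (8,5,2)
link8: (9,5,2)
PS 6-8 [J2]: (9,5,3)
link9: (10,5,3)
C 1-9 [J2]: (10,5,4)
PS 0-2 [J2]: (10,5,5)
Grübler: 3·9 − 2·5 − 5 = 12

M = 12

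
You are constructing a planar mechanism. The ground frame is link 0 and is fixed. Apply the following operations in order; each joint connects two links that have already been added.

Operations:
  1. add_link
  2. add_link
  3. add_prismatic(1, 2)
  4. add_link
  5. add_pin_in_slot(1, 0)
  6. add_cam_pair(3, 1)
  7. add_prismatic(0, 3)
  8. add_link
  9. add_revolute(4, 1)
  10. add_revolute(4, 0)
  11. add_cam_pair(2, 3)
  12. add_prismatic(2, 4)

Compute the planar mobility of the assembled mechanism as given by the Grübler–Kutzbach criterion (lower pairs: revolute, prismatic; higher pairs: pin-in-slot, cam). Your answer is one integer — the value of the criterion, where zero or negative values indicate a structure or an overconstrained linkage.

M = -1

(L,J1,J2)=(1,0,0); link0 fixed
link1: (2,0,0)
link2: (3,0,0)
P 1-2 [J1]: (3,1,0)
link3: (4,1,0)
PS 1-0 [J2]: (4,1,1)
C 3-1 [J2]: (4,1,2)
P 0-3 [J1]: (4,2,2)
link4: (5,2,2)
R 4-1 [J1]: (5,3,2)
R 4-0 [J1]: (5,4,2)
C 2-3 [J2]: (5,4,3)
P 2-4 [J1]: (5,5,3)
Grübler: 3·4 − 2·5 − 3 = -1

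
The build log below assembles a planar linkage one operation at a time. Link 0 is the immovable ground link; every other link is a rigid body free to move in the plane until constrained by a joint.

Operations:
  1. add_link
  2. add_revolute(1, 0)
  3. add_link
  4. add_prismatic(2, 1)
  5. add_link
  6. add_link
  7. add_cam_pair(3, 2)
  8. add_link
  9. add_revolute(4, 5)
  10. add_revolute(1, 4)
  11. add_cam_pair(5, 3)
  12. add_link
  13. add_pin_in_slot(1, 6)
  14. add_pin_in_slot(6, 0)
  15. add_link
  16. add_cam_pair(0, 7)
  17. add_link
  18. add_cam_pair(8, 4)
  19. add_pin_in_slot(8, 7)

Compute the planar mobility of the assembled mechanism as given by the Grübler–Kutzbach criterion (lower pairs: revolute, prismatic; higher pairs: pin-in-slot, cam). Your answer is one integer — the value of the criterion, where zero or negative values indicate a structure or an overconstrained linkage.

L=1 J1=0 J2=0
add link → L=2 J1=0 J2=0
R@1,0 dof=1 J1 → L=2 J1=1 J2=0
add link → L=3 J1=1 J2=0
P@2,1 dof=1 J1 → L=3 J1=2 J2=0
add link → L=4 J1=2 J2=0
add link → L=5 J1=2 J2=0
C@3,2 dof=2 J2 → L=5 J1=2 J2=1
add link → L=6 J1=2 J2=1
R@4,5 dof=1 J1 → L=6 J1=3 J2=1
R@1,4 dof=1 J1 → L=6 J1=4 J2=1
C@5,3 dof=2 J2 → L=6 J1=4 J2=2
add link → L=7 J1=4 J2=2
PS@1,6 dof=2 J2 → L=7 J1=4 J2=3
PS@6,0 dof=2 J2 → L=7 J1=4 J2=4
add link → L=8 J1=4 J2=4
C@0,7 dof=2 J2 → L=8 J1=4 J2=5
add link → L=9 J1=4 J2=5
C@8,4 dof=2 J2 → L=9 J1=4 J2=6
PS@8,7 dof=2 J2 → L=9 J1=4 J2=7
M=3(L−1)−2J1−J2=3·8−2·4−7=9

M = 9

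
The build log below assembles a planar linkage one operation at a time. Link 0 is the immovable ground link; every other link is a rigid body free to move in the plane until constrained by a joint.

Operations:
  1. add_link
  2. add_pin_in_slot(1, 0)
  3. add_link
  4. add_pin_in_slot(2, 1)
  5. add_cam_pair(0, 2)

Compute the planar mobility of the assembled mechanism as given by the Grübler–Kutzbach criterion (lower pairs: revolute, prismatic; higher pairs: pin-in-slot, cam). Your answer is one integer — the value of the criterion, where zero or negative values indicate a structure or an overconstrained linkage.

M = 3

ground; <1,0,0>
#1 <2,0,0>
PS:1↔0 J2 <2,0,1>
#2 <3,0,1>
PS:2↔1 J2 <3,0,2>
C:0↔2 J2 <3,0,3>
3×2 − 2×0 − 1×3 = 3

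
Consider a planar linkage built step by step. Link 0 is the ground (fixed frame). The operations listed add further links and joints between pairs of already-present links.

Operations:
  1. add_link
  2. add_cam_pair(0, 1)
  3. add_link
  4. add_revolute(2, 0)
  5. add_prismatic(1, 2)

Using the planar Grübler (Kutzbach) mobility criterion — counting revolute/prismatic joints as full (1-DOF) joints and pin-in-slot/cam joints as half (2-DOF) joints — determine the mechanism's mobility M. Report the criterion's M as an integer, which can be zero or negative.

M = 1

link 0 = ground. State L|J1|J2 = 1|0|0
+link1  2|0|0
C(0,1) f=2→J2  2|0|1
+link2  3|0|1
R(2,0) f=1→J1  3|1|1
P(1,2) f=1→J1  3|2|1
M = 3(3−1)−2·2−1 = 6−4−1 = 1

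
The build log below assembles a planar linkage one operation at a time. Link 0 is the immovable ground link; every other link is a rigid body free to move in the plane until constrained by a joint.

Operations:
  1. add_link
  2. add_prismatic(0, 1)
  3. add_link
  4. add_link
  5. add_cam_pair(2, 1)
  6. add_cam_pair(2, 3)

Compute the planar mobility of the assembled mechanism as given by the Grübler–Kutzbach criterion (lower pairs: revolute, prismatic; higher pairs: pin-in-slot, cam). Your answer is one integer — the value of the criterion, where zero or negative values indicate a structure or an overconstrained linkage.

ground; <1,0,0>
#1 <2,0,0>
P:0↔1 J1 <2,1,0>
#2 <3,1,0>
#3 <4,1,0>
C:2↔1 J2 <4,1,1>
C:2↔3 J2 <4,1,2>
3×3 − 2×1 − 1×2 = 5

M = 5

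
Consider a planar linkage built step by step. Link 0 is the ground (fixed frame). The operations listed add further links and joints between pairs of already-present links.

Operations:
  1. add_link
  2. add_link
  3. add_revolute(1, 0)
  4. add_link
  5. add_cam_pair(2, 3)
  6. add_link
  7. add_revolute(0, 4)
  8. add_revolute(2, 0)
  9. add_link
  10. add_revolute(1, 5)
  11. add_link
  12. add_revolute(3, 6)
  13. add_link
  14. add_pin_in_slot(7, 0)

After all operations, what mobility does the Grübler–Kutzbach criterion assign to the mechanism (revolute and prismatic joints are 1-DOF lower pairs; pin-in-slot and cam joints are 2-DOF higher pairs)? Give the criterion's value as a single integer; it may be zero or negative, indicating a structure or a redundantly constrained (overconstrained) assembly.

[1;0;0] (link 0 is ground)
L+ [2;0;0]
L+ [3;0;0]
R(1,0)∈J1 [3;1;0]
L+ [4;1;0]
C(2,3)∈J2 [4;1;1]
L+ [5;1;1]
R(0,4)∈J1 [5;2;1]
R(2,0)∈J1 [5;3;1]
L+ [6;3;1]
R(1,5)∈J1 [6;4;1]
L+ [7;4;1]
R(3,6)∈J1 [7;5;1]
L+ [8;5;1]
PS(7,0)∈J2 [8;5;2]
mobility = 21 − 10 − 2 = 9

M = 9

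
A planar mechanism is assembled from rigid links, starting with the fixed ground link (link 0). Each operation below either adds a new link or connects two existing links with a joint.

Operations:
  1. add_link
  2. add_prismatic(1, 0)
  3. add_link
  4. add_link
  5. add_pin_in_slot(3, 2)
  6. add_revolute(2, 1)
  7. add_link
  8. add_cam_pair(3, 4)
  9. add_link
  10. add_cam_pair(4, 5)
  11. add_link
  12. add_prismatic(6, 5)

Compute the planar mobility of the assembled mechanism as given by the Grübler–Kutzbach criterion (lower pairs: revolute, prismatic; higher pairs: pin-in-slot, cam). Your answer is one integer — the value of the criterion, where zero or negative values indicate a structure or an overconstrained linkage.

M = 9

(L,J1,J2)=(1,0,0); link0 fixed
link1: (2,0,0)
P 1-0 [J1]: (2,1,0)
link2: (3,1,0)
link3: (4,1,0)
PS 3-2 [J2]: (4,1,1)
R 2-1 [J1]: (4,2,1)
link4: (5,2,1)
C 3-4 [J2]: (5,2,2)
link5: (6,2,2)
C 4-5 [J2]: (6,2,3)
link6: (7,2,3)
P 6-5 [J1]: (7,3,3)
Grübler: 3·6 − 2·3 − 3 = 9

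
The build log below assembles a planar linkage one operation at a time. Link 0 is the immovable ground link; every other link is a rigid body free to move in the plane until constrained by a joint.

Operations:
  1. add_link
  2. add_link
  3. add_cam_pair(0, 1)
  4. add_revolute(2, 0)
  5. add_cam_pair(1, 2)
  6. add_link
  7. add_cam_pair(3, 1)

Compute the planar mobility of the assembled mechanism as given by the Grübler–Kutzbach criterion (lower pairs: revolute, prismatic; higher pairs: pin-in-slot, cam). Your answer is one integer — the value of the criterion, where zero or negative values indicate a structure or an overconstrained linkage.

[1;0;0] (link 0 is ground)
L+ [2;0;0]
L+ [3;0;0]
C(0,1)∈J2 [3;0;1]
R(2,0)∈J1 [3;1;1]
C(1,2)∈J2 [3;1;2]
L+ [4;1;2]
C(3,1)∈J2 [4;1;3]
mobility = 9 − 2 − 3 = 4

M = 4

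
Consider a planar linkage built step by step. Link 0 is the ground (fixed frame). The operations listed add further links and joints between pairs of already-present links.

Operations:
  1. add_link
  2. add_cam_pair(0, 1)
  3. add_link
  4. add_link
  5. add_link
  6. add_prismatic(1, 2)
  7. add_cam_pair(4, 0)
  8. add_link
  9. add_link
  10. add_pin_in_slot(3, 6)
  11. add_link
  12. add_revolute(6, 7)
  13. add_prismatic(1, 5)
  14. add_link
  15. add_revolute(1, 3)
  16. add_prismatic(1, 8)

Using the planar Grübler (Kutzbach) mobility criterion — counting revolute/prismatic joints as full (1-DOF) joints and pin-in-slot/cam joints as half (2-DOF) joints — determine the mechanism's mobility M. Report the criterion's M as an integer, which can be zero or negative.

M = 11

[1;0;0] (link 0 is ground)
L+ [2;0;0]
C(0,1)∈J2 [2;0;1]
L+ [3;0;1]
L+ [4;0;1]
L+ [5;0;1]
P(1,2)∈J1 [5;1;1]
C(4,0)∈J2 [5;1;2]
L+ [6;1;2]
L+ [7;1;2]
PS(3,6)∈J2 [7;1;3]
L+ [8;1;3]
R(6,7)∈J1 [8;2;3]
P(1,5)∈J1 [8;3;3]
L+ [9;3;3]
R(1,3)∈J1 [9;4;3]
P(1,8)∈J1 [9;5;3]
mobility = 24 − 10 − 3 = 11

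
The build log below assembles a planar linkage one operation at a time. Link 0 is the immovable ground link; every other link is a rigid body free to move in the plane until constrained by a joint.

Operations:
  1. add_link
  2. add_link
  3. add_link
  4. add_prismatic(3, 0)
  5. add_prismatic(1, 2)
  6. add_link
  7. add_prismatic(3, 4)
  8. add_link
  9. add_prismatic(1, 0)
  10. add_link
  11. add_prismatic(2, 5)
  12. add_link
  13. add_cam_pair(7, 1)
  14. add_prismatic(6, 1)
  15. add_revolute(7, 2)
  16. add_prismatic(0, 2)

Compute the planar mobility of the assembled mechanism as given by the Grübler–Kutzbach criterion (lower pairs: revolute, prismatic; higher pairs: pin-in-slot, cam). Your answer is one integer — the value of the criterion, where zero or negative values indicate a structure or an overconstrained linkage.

[1;0;0] (link 0 is ground)
L+ [2;0;0]
L+ [3;0;0]
L+ [4;0;0]
P(3,0)∈J1 [4;1;0]
P(1,2)∈J1 [4;2;0]
L+ [5;2;0]
P(3,4)∈J1 [5;3;0]
L+ [6;3;0]
P(1,0)∈J1 [6;4;0]
L+ [7;4;0]
P(2,5)∈J1 [7;5;0]
L+ [8;5;0]
C(7,1)∈J2 [8;5;1]
P(6,1)∈J1 [8;6;1]
R(7,2)∈J1 [8;7;1]
P(0,2)∈J1 [8;8;1]
mobility = 21 − 16 − 1 = 4

M = 4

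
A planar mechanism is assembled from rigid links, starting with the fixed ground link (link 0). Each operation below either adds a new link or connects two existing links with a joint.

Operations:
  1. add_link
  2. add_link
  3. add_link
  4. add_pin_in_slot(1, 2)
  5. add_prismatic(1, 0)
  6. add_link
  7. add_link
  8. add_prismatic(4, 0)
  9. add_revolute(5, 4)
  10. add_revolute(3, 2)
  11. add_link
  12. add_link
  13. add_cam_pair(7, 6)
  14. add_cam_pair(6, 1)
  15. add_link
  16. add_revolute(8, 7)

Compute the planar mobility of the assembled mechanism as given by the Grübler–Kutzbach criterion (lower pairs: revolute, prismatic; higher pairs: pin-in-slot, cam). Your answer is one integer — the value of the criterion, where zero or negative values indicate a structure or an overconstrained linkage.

M = 11

L=1 J1=0 J2=0
add link → L=2 J1=0 J2=0
add link → L=3 J1=0 J2=0
add link → L=4 J1=0 J2=0
PS@1,2 dof=2 J2 → L=4 J1=0 J2=1
P@1,0 dof=1 J1 → L=4 J1=1 J2=1
add link → L=5 J1=1 J2=1
add link → L=6 J1=1 J2=1
P@4,0 dof=1 J1 → L=6 J1=2 J2=1
R@5,4 dof=1 J1 → L=6 J1=3 J2=1
R@3,2 dof=1 J1 → L=6 J1=4 J2=1
add link → L=7 J1=4 J2=1
add link → L=8 J1=4 J2=1
C@7,6 dof=2 J2 → L=8 J1=4 J2=2
C@6,1 dof=2 J2 → L=8 J1=4 J2=3
add link → L=9 J1=4 J2=3
R@8,7 dof=1 J1 → L=9 J1=5 J2=3
M=3(L−1)−2J1−J2=3·8−2·5−3=11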